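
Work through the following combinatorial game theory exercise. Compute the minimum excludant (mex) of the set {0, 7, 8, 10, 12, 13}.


Set = {0, 7, 8, 10, 12, 13}
0 is in the set.
1 is NOT in the set. This is the mex.
mex = 1

1


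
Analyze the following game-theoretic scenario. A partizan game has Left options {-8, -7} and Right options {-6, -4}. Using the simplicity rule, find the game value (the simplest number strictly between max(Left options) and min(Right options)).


Left options: {-8, -7}, max = -7
Right options: {-6, -4}, min = -6
All options are numbers and max(Left) < min(Right), so by the simplicity theorem the value is the simplest (earliest-born) number strictly between -7 and -6.
No integer lies strictly between -7 and -6, so the value is the dyadic rational m/2^k in the interval with the smallest k (then m odd); search k = 1, 2, ...:
Denominator 2: -13/2 lies strictly between -7 and -6 -- found.
The simplest number in the interval is -13/2.
Game value = -13/2

-13/2


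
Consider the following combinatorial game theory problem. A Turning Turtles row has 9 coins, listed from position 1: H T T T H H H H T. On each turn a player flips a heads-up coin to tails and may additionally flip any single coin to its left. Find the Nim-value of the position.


Coins: H T T T H H H H T
Key fact: a single head at position k behaves exactly like a Nim heap of size k (turning it to T and optionally flipping a coin at j < k corresponds to moving the heap from k to j, or to 0), and heads combine as a disjunctive sum (two heads at the same place would cancel, matching j XOR j = 0). So the Nim-value is the XOR of the 1-indexed positions of the heads.
Face-up positions (1-indexed): [1, 5, 6, 7, 8]
XOR 0 with 1: 0 XOR 1 = 1
XOR 1 with 5: 1 XOR 5 = 4
XOR 4 with 6: 4 XOR 6 = 2
XOR 2 with 7: 2 XOR 7 = 5
XOR 5 with 8: 5 XOR 8 = 13
Nim-value = 13

13


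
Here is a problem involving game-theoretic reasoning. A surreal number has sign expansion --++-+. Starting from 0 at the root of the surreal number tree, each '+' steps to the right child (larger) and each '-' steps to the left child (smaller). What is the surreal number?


Sign expansion: --++-+
Rule: track bounds (lo, hi), initially (-inf, +inf). On '+', the current value becomes lo and we move to the simplest number in (value, hi): value + 1 if hi = +inf, otherwise the midpoint (value + hi)/2. On '-', the current value becomes hi and we move to value - 1 if lo = -inf, otherwise the midpoint (lo + value)/2.
Start at 0.
Step 1: sign = -, move left. Bounds: (-inf, 0). Value = -1
Step 2: sign = -, move left. Bounds: (-inf, -1). Value = -2
Step 3: sign = +, move right. Bounds: (-2, -1). Value = -3/2
Step 4: sign = +, move right. Bounds: (-3/2, -1). Value = -5/4
Step 5: sign = -, move left. Bounds: (-3/2, -5/4). Value = -11/8
Step 6: sign = +, move right. Bounds: (-11/8, -5/4). Value = -21/16
The surreal number with sign expansion --++-+ is -21/16.

-21/16


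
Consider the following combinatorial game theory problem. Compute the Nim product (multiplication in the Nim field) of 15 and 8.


Nim multiplication is bilinear over XOR: (u XOR v) * w = (u*w) XOR (v*w).
So we split each operand into its bit components and XOR the pairwise Nim products.
15 = 1 + 2 + 4 + 8 (as XOR of powers of 2).
8 = 8 (as XOR of powers of 2).
Using the standard Nim-product table on single bits:
  2*2 = 3,   2*4 = 8,   2*8 = 12,
  4*4 = 6,   4*8 = 11,  8*8 = 13,
and  1*x = x (identity), k*l = l*k (commutative).
Pairwise Nim products:
  1 * 8 = 8
  2 * 8 = 12
  4 * 8 = 11
  8 * 8 = 13
XOR them: 8 XOR 12 XOR 11 XOR 13 = 2.
Result: 15 * 8 = 2 (in Nim).

2


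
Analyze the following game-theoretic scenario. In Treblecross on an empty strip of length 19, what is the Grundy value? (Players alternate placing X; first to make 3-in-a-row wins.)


Treblecross: place X on empty cells; 3-in-a-row wins.
Playing within two cells of an existing X lets the opponent win at once, so sensible play treats the cells i-2..i+2 around each X as dead. The player left with no safe cell loses, so this is a normal-play take-away game on strips of safe cells.
Placing X at cell i (0-indexed) of a strip of k safe cells leaves independent strips of sizes max(0, i-2) and max(0, k-i-3). Hence G(k) = mex{ G(max(0,i-2)) XOR G(max(0,k-i-3)) : 0 <= i < k }, with G(0) = 0.
G(1): splits (0,0):0^0=0 -> mex({0}) = 1
G(2): splits (0,0):0^0=0 -> mex({0}) = 1
G(3): splits (0,0):0^0=0 -> mex({0}) = 1
G(4): splits (0,1):0^1=1 (0,0):0^0=0 -> mex({0, 1}) = 2
G(5): splits (0,2):0^1=1 (0,1):0^1=1 (0,0):0^0=0 -> mex({0, 1}) = 2
G(6) = mex({1}) = 0
G(7) = mex({0, 1, 2}) = 3
G(8) = mex({0, 1, 2}) = 3
G(9) = mex({0, 2}) = 1
G(10) = mex({0, 2, 3}) = 1
G(11) = mex({0, 3}) = 1
G(12) = mex({1, 3}) = 0
G(13) = mex({0, 1, 2, 3}) = 4
G(14) = mex({0, 1, 2}) = 3
G(15) = mex({0, 1, 2}) = 3
G(16) = mex({0, 1, 2, 4}) = 3
G(17) = mex({0, 1, 3, 4}) = 2
G(18) = mex({0, 1, 3, 4}) = 2
G(19) = mex({0, 1, 3, 5}) = 2
Therefore G(19) = 2.

2


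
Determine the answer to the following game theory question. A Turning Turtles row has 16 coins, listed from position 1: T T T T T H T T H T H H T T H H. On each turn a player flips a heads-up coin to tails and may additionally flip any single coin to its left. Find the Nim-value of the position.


Coins: T T T T T H T T H T H H T T H H
Key fact: a single head at position k behaves exactly like a Nim heap of size k (turning it to T and optionally flipping a coin at j < k corresponds to moving the heap from k to j, or to 0), and heads combine as a disjunctive sum (two heads at the same place would cancel, matching j XOR j = 0). So the Nim-value is the XOR of the 1-indexed positions of the heads.
Face-up positions (1-indexed): [6, 9, 11, 12, 15, 16]
XOR 0 with 6: 0 XOR 6 = 6
XOR 6 with 9: 6 XOR 9 = 15
XOR 15 with 11: 15 XOR 11 = 4
XOR 4 with 12: 4 XOR 12 = 8
XOR 8 with 15: 8 XOR 15 = 7
XOR 7 with 16: 7 XOR 16 = 23
Nim-value = 23

23


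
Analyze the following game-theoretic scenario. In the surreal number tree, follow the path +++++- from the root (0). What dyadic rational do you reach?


Sign expansion: +++++-
Rule: track bounds (lo, hi), initially (-inf, +inf). On '+', the current value becomes lo and we move to the simplest number in (value, hi): value + 1 if hi = +inf, otherwise the midpoint (value + hi)/2. On '-', the current value becomes hi and we move to value - 1 if lo = -inf, otherwise the midpoint (lo + value)/2.
Start at 0.
Step 1: sign = +, move right. Bounds: (0, +inf). Value = 1
Step 2: sign = +, move right. Bounds: (1, +inf). Value = 2
Step 3: sign = +, move right. Bounds: (2, +inf). Value = 3
Step 4: sign = +, move right. Bounds: (3, +inf). Value = 4
Step 5: sign = +, move right. Bounds: (4, +inf). Value = 5
Step 6: sign = -, move left. Bounds: (4, 5). Value = 9/2
The surreal number with sign expansion +++++- is 9/2.

9/2


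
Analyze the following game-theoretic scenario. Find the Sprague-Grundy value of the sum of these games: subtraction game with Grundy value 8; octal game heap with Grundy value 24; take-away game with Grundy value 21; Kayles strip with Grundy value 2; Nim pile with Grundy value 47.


By the Sprague-Grundy theorem, the Grundy value of a sum of games is the XOR of individual Grundy values.
subtraction game: Grundy value = 8. Running XOR: 0 XOR 8 = 8
octal game heap: Grundy value = 24. Running XOR: 8 XOR 24 = 16
take-away game: Grundy value = 21. Running XOR: 16 XOR 21 = 5
Kayles strip: Grundy value = 2. Running XOR: 5 XOR 2 = 7
Nim pile: Grundy value = 47. Running XOR: 7 XOR 47 = 40
The combined Grundy value is 40.

40


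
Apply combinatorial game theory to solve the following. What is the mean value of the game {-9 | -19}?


Game = {-9 | -19}, a switch {a | b} with numbers a > b.
Its thermograph has left wall a - t and right wall b + t, which meet at t = (a - b)/2, where both equal (a + b)/2. So the mast (mean value) is at (a + b)/2.
Mean = (-9 + (-19))/2 = -28/2 = -14

-14


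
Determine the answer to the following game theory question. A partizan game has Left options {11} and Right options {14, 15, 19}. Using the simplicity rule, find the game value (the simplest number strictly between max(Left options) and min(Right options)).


Left options: {11}, max = 11
Right options: {14, 15, 19}, min = 14
All options are numbers and max(Left) < min(Right), so by the simplicity theorem the value is the simplest (earliest-born) number strictly between 11 and 14.
Integers 12 through 13 all lie strictly between 11 and 14.
Among integers, the simplest (lowest birthday = smallest |n|; 0 is born on day 0, +-n on day n) is 12.
No non-integer in the interval can be simpler: if x is a non-integer in the interval, then floor(x) or ceil(x) also lies in the interval (the interval contains an integer), and both are proper prefixes of x's sign expansion, i.e. born earlier. So the game value is 12.
Game value = 12

12


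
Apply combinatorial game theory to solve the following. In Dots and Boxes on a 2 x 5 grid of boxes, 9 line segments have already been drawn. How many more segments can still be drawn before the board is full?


Grid: 2 x 5 boxes, i.e. 3 rows and 6 columns of dots.
Horizontal edges: (rows + 1) * cols = 3 * 5 = 15
Vertical edges: rows * (cols + 1) = 2 * 6 = 12
Total edges: 15 + 12 = 27
Edges drawn: 9
Remaining: 27 - 9 = 18

18


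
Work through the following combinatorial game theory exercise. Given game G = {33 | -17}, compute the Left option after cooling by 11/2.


Original game: {33 | -17} (a switch {a | b} with a > b).
Cooling by t (for t below the temperature (a - b)/2 = 25) taxes each move by t: {a | b} cooled by t is {a - t | b + t}.
Cooling amount: t = 11/2
Cooled Left option: 33 - 11/2 = 55/2
Cooled Right option: -17 + 11/2 = -23/2
Cooled game: {55/2 | -23/2}
Left option = 55/2

55/2


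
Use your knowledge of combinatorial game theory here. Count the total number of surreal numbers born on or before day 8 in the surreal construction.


Day 0: {|} = 0 is born. Count = 1.
Day n: the number of surreal numbers born by day n is 2^(n+1) - 1.
By day 0: 2^1 - 1 = 1
By day 1: 2^2 - 1 = 3
By day 2: 2^3 - 1 = 7
By day 3: 2^4 - 1 = 15
By day 4: 2^5 - 1 = 31
By day 5: 2^6 - 1 = 63
By day 6: 2^7 - 1 = 127
By day 7: 2^8 - 1 = 255
By day 8: 2^9 - 1 = 511
By day 8: 511 surreal numbers.

511


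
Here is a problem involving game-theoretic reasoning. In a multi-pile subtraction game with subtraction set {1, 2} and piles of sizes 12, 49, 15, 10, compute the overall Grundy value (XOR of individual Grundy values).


Subtraction set: {1, 2}
For this subtraction set, G(n) = n mod 3 (period = max + 1 = 3).
Pile 1 (size 12): G(12) = 12 mod 3 = 0
Pile 2 (size 49): G(49) = 49 mod 3 = 1
Pile 3 (size 15): G(15) = 15 mod 3 = 0
Pile 4 (size 10): G(10) = 10 mod 3 = 1
Total Grundy value = XOR of all: 0 XOR 1 XOR 0 XOR 1 = 0

0


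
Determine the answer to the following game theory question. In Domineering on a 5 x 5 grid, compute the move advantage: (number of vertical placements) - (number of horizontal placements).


Board is 5 x 5 (rows x cols).
Left (vertical) placements: (rows-1) * cols = 4 * 5 = 20
Right (horizontal) placements: rows * (cols-1) = 5 * 4 = 20
Advantage = Left - Right = 20 - 20 = 0

0


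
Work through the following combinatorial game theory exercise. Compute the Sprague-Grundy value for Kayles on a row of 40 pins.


Kayles: a move removes 1 or 2 adjacent pins from a contiguous row.
Removing pins from a row of k leaves two independent rows (a, b) with a + b = k - 1 (one pin) or a + b = k - 2 (two pins); an end removal gives a = 0.
By Sprague-Grundy, G(k) = mex{ G(a) XOR G(b) } over all these splits. G(0) = 0.
G(1): splits (0,0):0^0=0 -> mex({0}) = 1
G(2): splits (0,1):0^1=1 (0,0):0^0=0 -> mex({0, 1}) = 2
G(3): splits (0,2):0^2=2 (1,1):1^1=0 (0,1):0^1=1 -> mex({0, 1, 2}) = 3
G(4): splits (0,3):0^3=3 (1,2):1^2=3 (0,2):0^2=2 (1,1):1^1=0 -> mex({0, 2, 3}) = 1
G(5): splits (0,4):0^1=1 (1,3):1^3=2 (2,2):2^2=0 (0,3):0^3=3 (1,2):1^2=3 -> mex({0, 1, 2, 3}) = 4
G(6) = mex({0, 1, 2, 4}) = 3
G(7) = mex({0, 1, 3, 4, 5}) = 2
G(8) = mex({0, 2, 3, 5, 6}) = 1
G(9) = mex({0, 1, 2, 3, 6, 7}) = 4
G(10) = mex({0, 1, 3, 4, 5, 7}) = 2
G(11) = mex({0, 1, 2, 3, 4, 5}) = 6
G(12) = mex({0, 1, 2, 3, 5, 6, 7}) = 4
G(13) = mex({0, 2, 3, 4, 6, 7}) = 1
G(14) = mex({0, 1, 4, 5, 6, 7}) = 2
G(15) = mex({0, 1, 2, 3, 4, 5, 6}) = 7
G(16) = mex({0, 2, 3, 5, 6, 7}) = 1
G(17) = mex({0, 1, 2, 3, 5, 6, 7}) = 4
G(18) = mex({0, 1, 2, 4, 5, 6}) = 3
G(19) = mex({0, 1, 3, 4, 5, 7}) = 2
G(20) = mex({0, 2, 3, 4, 5, 6, 7}) = 1
G(21) = mex({0, 1, 2, 3, 5, 6, 7}) = 4
G(22) = mex({0, 1, 2, 3, 4, 5, 7}) = 6
G(23) = mex({0, 1, 2, 3, 4, 5, 6}) = 7
G(24) = mex({0, 1, 2, 3, 5, 6, 7}) = 4
G(25) = mex({0, 2, 3, 4, 6, 7}) = 1
G(26) = mex({0, 1, 3, 4, 5, 6, 7}) = 2
G(27) = mex({0, 1, 2, 3, 4, 5, 6, 7}) = 8
G(28) = mex({0, 1, 2, 3, 4, 6, 7, 8}) = 5
G(29) = mex({0, 1, 2, 3, 5, 6, 7, 8, 9}) = 4
G(30) = mex({0, 1, 2, 3, 4, 5, 6, 9, 10}) = 7
G(31) = mex({0, 1, 3, 4, 5, 7, 10, 11}) = 2
G(32) = mex({0, 2, 3, 4, 5, 6, 7, 9, 11}) = 1
G(33) = mex({0, 1, 2, 3, 4, 5, 6, 7, 9, 12}) = 8
G(34) = mex({0, 1, 2, 3, 4, 5, 7, 8, 11, 12}) = 6
G(35) = mex({0, 1, 2, 3, 4, 5, 6, 8, 9, 10, 11}) = 7
G(36) = mex({0, 1, 2, 3, 5, 6, 7, 9, 10}) = 4
G(37) = mex({0, 2, 3, 4, 6, 7, 9, 10, 11, 12}) = 1
G(38) = mex({0, 1, 3, 4, 5, 6, 7, 9, 10, 11, 12}) = 2
G(39) = mex({0, 1, 2, 4, 5, 6, 7, 9, 10, 12, 14}) = 3
G(40) = mex({0, 2, 3, 4, 6, 7, 11, 12, 14}) = 1
Therefore G(40) = 1.

1


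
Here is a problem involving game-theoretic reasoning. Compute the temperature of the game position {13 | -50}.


The game is {13 | -50}, a switch {a | b} with numbers a > b.
Cooling {a | b} by t gives {a - t | b + t}, which stops being hot when a - t = b + t, i.e. at t = (a - b)/2. So the temperature of a switch is (a - b)/2.
Temperature = (Left option - Right option) / 2
= (13 - (-50)) / 2
= 63 / 2
= 63/2

63/2


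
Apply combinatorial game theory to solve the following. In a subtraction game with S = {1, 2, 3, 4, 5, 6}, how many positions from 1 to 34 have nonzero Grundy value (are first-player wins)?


Subtraction set S = {1, 2, 3, 4, 5, 6}, so G(n) = n mod 7.
G(n) = 0 when n is a multiple of 7.
Multiples of 7 in [1, 34]: 4
N-positions (nonzero Grundy) = 34 - 4 = 30

30


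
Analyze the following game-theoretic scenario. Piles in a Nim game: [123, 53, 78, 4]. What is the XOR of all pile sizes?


We need the XOR (exclusive or) of all pile sizes.
After XOR-ing pile 1 (size 123): 0 XOR 123 = 123
After XOR-ing pile 2 (size 53): 123 XOR 53 = 78
After XOR-ing pile 3 (size 78): 78 XOR 78 = 0
After XOR-ing pile 4 (size 4): 0 XOR 4 = 4
The Nim-value of this position is 4.

4


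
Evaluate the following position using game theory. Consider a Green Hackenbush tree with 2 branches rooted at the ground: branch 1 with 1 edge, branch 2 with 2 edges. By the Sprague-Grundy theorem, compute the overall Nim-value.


The tree has 2 branches from the ground vertex.
In Green Hackenbush, the Nim-value of a simple path of length k is k.
Branch 1: length 1, Nim-value = 1
Branch 2: length 2, Nim-value = 2
Total Nim-value = XOR of all branch values:
0 XOR 1 = 1
1 XOR 2 = 3
Nim-value of the tree = 3

3


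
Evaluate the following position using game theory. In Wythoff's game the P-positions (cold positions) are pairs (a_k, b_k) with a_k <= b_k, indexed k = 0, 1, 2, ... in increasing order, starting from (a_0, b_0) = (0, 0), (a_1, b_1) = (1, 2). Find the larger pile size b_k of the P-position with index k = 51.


By Wythoff's theorem, a_k = floor(k * phi) and b_k = floor(k * phi^2) = a_k + k, where phi = (1 + sqrt(5))/2 is the golden ratio.
phi = (1 + sqrt(5))/2 = 1.618034
phi^2 = phi + 1 = 2.618034
k = 51
k * phi^2 = 51 * 2.618034 = 133.519733
b_51 = floor(k * phi^2) = 133 (check: a_51 + k = 82 + 51 = 133)

133


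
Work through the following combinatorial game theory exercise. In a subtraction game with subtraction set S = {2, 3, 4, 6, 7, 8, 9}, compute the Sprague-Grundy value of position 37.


The subtraction set is S = {2, 3, 4, 6, 7, 8, 9}.
G(k) = mex{ G(k - s) : s in S, s <= k }. We compute iteratively: G(0) = 0.
G(1) = mex({}) = 0
G(2) = mex({0}) = 1
G(3) = mex({0}) = 1
G(4) = mex({0, 1}) = 2
G(5) = mex({0, 1}) = 2
G(6) = mex({0, 1, 2}) = 3
G(7) = mex({0, 1, 2}) = 3
G(8) = mex({0, 1, 2, 3}) = 4
G(9) = mex({0, 1, 2, 3}) = 4
G(10) = mex({0, 1, 2, 3, 4}) = 5
G(11) = mex({1, 2, 3, 4}) = 0
G(12) = mex({1, 2, 3, 4, 5}) = 0
G(13) = mex({0, 2, 3, 4, 5}) = 1
G(14) = mex({0, 2, 3, 4, 5}) = 1
G(15) = mex({0, 1, 3, 4}) = 2
G(16) = mex({0, 1, 3, 4, 5}) = 2
G(17) = mex({0, 1, 2, 4, 5}) = 3
G(18) = mex({0, 1, 2, 4, 5}) = 3
G(19) = mex({0, 1, 2, 3, 5}) = 4
Observe that G(11)..G(19) = 0, 0, 1, 1, 2, 2, 3, 3, 4 repeats G(0)..G(8) = 0, 0, 1, 1, 2, 2, 3, 3, 4.
For k >= max(S) = 9, G(k) is determined by the previous 9 values G(k-9)..G(k-1); a window of 9 consecutive values has recurred shifted by 11, so by induction G(k + 11) = G(k) for all k >= 0: the sequence is periodic from the start with period 11.
One period: G(0..10) = 0, 0, 1, 1, 2, 2, 3, 3, 4, 4, 5.
37 mod 11 = 4, so G(37) = G(4) = 2.

2


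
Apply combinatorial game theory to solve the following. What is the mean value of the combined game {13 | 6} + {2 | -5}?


G1 = {13 | 6}, G2 = {2 | -5}
Each is a switch {a | b} with numbers a > b; its mean value is (a + b)/2, and mean value is additive over game sums: m(G1 + G2) = m(G1) + m(G2).
Mean of G1 = (13 + (6))/2 = 19/2 = 19/2
Mean of G2 = (2 + (-5))/2 = -3/2 = -3/2
Mean of G1 + G2 = 19/2 + -3/2 = 8

8


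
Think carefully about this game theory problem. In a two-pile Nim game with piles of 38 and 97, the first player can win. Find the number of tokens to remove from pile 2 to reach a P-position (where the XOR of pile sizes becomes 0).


Piles: 38 and 97
Current XOR: 38 XOR 97 = 71 (non-zero, so this is an N-position).
To make the XOR zero, we need to find a move that balances the piles.
For pile 2 (size 97): target = 97 XOR 71 = 38
We reduce pile 2 from 97 to 38.
Tokens removed: 97 - 38 = 59
Verification: 38 XOR 38 = 0

59


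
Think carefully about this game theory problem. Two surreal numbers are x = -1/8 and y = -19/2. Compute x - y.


x = -1/8, y = -19/2
Converting to common denominator: 8
x = -1/8, y = -76/8
x - y = -1/8 - -19/2 = 75/8

75/8


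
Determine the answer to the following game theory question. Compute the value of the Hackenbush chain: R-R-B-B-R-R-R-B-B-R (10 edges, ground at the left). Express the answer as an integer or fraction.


Edges (from ground): R-R-B-B-R-R-R-B-B-R
By Berlekamp's sign-expansion rule, a Blue-Red Hackenbush stalk has the value of the surreal number whose sign sequence is the edge sequence with B -> + and R -> -.
Sign sequence: --++---++-
Trace the sign expansion in the surreal number tree, starting from 0:
Edge 1: R (sign -) -> bounds (-inf, 0), value = -1
Edge 2: R (sign -) -> bounds (-inf, -1), value = -2
Edge 3: B (sign +) -> bounds (-2, -1), value = -3/2
Edge 4: B (sign +) -> bounds (-3/2, -1), value = -5/4
Edge 5: R (sign -) -> bounds (-3/2, -5/4), value = -11/8
Edge 6: R (sign -) -> bounds (-3/2, -11/8), value = -23/16
Edge 7: R (sign -) -> bounds (-3/2, -23/16), value = -47/32
Edge 8: B (sign +) -> bounds (-47/32, -23/16), value = -93/64
Edge 9: B (sign +) -> bounds (-93/64, -23/16), value = -185/128
Edge 10: R (sign -) -> bounds (-93/64, -185/128), value = -371/256
Game value = -371/256

-371/256


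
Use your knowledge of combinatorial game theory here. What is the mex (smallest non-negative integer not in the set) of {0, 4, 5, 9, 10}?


Set = {0, 4, 5, 9, 10}
0 is in the set.
1 is NOT in the set. This is the mex.
mex = 1

1


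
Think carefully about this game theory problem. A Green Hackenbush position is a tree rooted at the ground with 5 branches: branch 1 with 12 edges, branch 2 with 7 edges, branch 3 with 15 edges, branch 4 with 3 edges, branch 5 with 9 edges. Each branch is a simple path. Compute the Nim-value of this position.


The tree has 5 branches from the ground vertex.
In Green Hackenbush, the Nim-value of a simple path of length k is k.
Branch 1: length 12, Nim-value = 12
Branch 2: length 7, Nim-value = 7
Branch 3: length 15, Nim-value = 15
Branch 4: length 3, Nim-value = 3
Branch 5: length 9, Nim-value = 9
Total Nim-value = XOR of all branch values:
0 XOR 12 = 12
12 XOR 7 = 11
11 XOR 15 = 4
4 XOR 3 = 7
7 XOR 9 = 14
Nim-value of the tree = 14

14


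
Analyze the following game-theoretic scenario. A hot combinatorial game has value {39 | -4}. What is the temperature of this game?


The game is {39 | -4}, a switch {a | b} with numbers a > b.
Cooling {a | b} by t gives {a - t | b + t}, which stops being hot when a - t = b + t, i.e. at t = (a - b)/2. So the temperature of a switch is (a - b)/2.
Temperature = (Left option - Right option) / 2
= (39 - (-4)) / 2
= 43 / 2
= 43/2

43/2


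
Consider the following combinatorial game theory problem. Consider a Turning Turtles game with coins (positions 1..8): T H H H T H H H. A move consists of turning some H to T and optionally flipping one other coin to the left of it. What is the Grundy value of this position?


Coins: T H H H T H H H
Key fact: a single head at position k behaves exactly like a Nim heap of size k (turning it to T and optionally flipping a coin at j < k corresponds to moving the heap from k to j, or to 0), and heads combine as a disjunctive sum (two heads at the same place would cancel, matching j XOR j = 0). So the Nim-value is the XOR of the 1-indexed positions of the heads.
Face-up positions (1-indexed): [2, 3, 4, 6, 7, 8]
XOR 0 with 2: 0 XOR 2 = 2
XOR 2 with 3: 2 XOR 3 = 1
XOR 1 with 4: 1 XOR 4 = 5
XOR 5 with 6: 5 XOR 6 = 3
XOR 3 with 7: 3 XOR 7 = 4
XOR 4 with 8: 4 XOR 8 = 12
Nim-value = 12

12


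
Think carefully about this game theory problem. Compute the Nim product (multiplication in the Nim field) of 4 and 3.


Nim multiplication is bilinear over XOR: (u XOR v) * w = (u*w) XOR (v*w).
So we split each operand into its bit components and XOR the pairwise Nim products.
4 = 4 (as XOR of powers of 2).
3 = 1 + 2 (as XOR of powers of 2).
Using the standard Nim-product table on single bits:
  2*2 = 3,   2*4 = 8,   2*8 = 12,
  4*4 = 6,   4*8 = 11,  8*8 = 13,
and  1*x = x (identity), k*l = l*k (commutative).
Pairwise Nim products:
  4 * 1 = 4
  4 * 2 = 8
XOR them: 4 XOR 8 = 12.
Result: 4 * 3 = 12 (in Nim).

12


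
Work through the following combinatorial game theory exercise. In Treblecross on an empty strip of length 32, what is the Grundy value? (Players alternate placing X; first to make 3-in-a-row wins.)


Treblecross: place X on empty cells; 3-in-a-row wins.
Playing within two cells of an existing X lets the opponent win at once, so sensible play treats the cells i-2..i+2 around each X as dead. The player left with no safe cell loses, so this is a normal-play take-away game on strips of safe cells.
Placing X at cell i (0-indexed) of a strip of k safe cells leaves independent strips of sizes max(0, i-2) and max(0, k-i-3). Hence G(k) = mex{ G(max(0,i-2)) XOR G(max(0,k-i-3)) : 0 <= i < k }, with G(0) = 0.
G(1): splits (0,0):0^0=0 -> mex({0}) = 1
G(2): splits (0,0):0^0=0 -> mex({0}) = 1
G(3): splits (0,0):0^0=0 -> mex({0}) = 1
G(4): splits (0,1):0^1=1 (0,0):0^0=0 -> mex({0, 1}) = 2
G(5): splits (0,2):0^1=1 (0,1):0^1=1 (0,0):0^0=0 -> mex({0, 1}) = 2
G(6) = mex({1}) = 0
G(7) = mex({0, 1, 2}) = 3
G(8) = mex({0, 1, 2}) = 3
G(9) = mex({0, 2}) = 1
G(10) = mex({0, 2, 3}) = 1
G(11) = mex({0, 3}) = 1
G(12) = mex({1, 3}) = 0
G(13) = mex({0, 1, 2, 3}) = 4
G(14) = mex({0, 1, 2}) = 3
G(15) = mex({0, 1, 2}) = 3
G(16) = mex({0, 1, 2, 4}) = 3
G(17) = mex({0, 1, 3, 4}) = 2
G(18) = mex({0, 1, 3, 4}) = 2
G(19) = mex({0, 1, 3, 5}) = 2
G(20) = mex({0, 1, 2, 3, 5}) = 4
G(21) = mex({0, 1, 2, 3, 5}) = 4
G(22) = mex({1, 2, 6}) = 0
G(23) = mex({0, 1, 2, 3, 4, 6}) = 5
G(24) = mex({0, 1, 2, 3, 4}) = 5
G(25) = mex({0, 1, 3, 4, 7}) = 2
G(26) = mex({0, 1, 3, 4, 5, 7}) = 2
G(27) = mex({0, 1, 3, 5}) = 2
G(28) = mex({0, 1, 2, 5}) = 3
G(29) = mex({0, 1, 2, 4, 5, 6}) = 3
G(30) = mex({1, 2, 4, 6}) = 0
G(31) = mex({0, 1, 2, 3, 4, 6}) = 5
G(32) = mex({1, 2, 3, 4, 7}) = 0
Therefore G(32) = 0.

0


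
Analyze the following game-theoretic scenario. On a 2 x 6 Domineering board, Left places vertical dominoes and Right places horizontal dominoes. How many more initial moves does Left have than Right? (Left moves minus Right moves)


Board is 2 x 6 (rows x cols).
Left (vertical) placements: (rows-1) * cols = 1 * 6 = 6
Right (horizontal) placements: rows * (cols-1) = 2 * 5 = 10
Advantage = Left - Right = 6 - 10 = -4

-4


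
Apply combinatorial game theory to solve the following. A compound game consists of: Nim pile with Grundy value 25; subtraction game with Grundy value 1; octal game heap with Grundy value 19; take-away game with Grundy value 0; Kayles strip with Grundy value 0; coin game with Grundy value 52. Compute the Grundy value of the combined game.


By the Sprague-Grundy theorem, the Grundy value of a sum of games is the XOR of individual Grundy values.
Nim pile: Grundy value = 25. Running XOR: 0 XOR 25 = 25
subtraction game: Grundy value = 1. Running XOR: 25 XOR 1 = 24
octal game heap: Grundy value = 19. Running XOR: 24 XOR 19 = 11
take-away game: Grundy value = 0. Running XOR: 11 XOR 0 = 11
Kayles strip: Grundy value = 0. Running XOR: 11 XOR 0 = 11
coin game: Grundy value = 52. Running XOR: 11 XOR 52 = 63
The combined Grundy value is 63.

63


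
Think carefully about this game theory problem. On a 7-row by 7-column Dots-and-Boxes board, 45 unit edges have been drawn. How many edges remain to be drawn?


Grid: 7 x 7 boxes, i.e. 8 rows and 8 columns of dots.
Horizontal edges: (rows + 1) * cols = 8 * 7 = 56
Vertical edges: rows * (cols + 1) = 7 * 8 = 56
Total edges: 56 + 56 = 112
Edges drawn: 45
Remaining: 112 - 45 = 67

67


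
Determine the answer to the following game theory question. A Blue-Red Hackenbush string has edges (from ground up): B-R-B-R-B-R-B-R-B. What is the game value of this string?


Edges (from ground): B-R-B-R-B-R-B-R-B
By Berlekamp's sign-expansion rule, a Blue-Red Hackenbush stalk has the value of the surreal number whose sign sequence is the edge sequence with B -> + and R -> -.
Sign sequence: +-+-+-+-+
Trace the sign expansion in the surreal number tree, starting from 0:
Edge 1: B (sign +) -> bounds (0, +inf), value = 1
Edge 2: R (sign -) -> bounds (0, 1), value = 1/2
Edge 3: B (sign +) -> bounds (1/2, 1), value = 3/4
Edge 4: R (sign -) -> bounds (1/2, 3/4), value = 5/8
Edge 5: B (sign +) -> bounds (5/8, 3/4), value = 11/16
Edge 6: R (sign -) -> bounds (5/8, 11/16), value = 21/32
Edge 7: B (sign +) -> bounds (21/32, 11/16), value = 43/64
Edge 8: R (sign -) -> bounds (21/32, 43/64), value = 85/128
Edge 9: B (sign +) -> bounds (85/128, 43/64), value = 171/256
Game value = 171/256

171/256


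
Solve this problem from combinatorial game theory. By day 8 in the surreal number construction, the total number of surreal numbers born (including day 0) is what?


Day 0: {|} = 0 is born. Count = 1.
Day n: the number of surreal numbers born by day n is 2^(n+1) - 1.
By day 0: 2^1 - 1 = 1
By day 1: 2^2 - 1 = 3
By day 2: 2^3 - 1 = 7
By day 3: 2^4 - 1 = 15
By day 4: 2^5 - 1 = 31
By day 5: 2^6 - 1 = 63
By day 6: 2^7 - 1 = 127
By day 7: 2^8 - 1 = 255
By day 8: 2^9 - 1 = 511
By day 8: 511 surreal numbers.

511


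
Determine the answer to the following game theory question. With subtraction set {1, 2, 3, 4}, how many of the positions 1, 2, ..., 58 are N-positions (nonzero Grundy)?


Subtraction set S = {1, 2, 3, 4}, so G(n) = n mod 5.
G(n) = 0 when n is a multiple of 5.
Multiples of 5 in [1, 58]: 11
N-positions (nonzero Grundy) = 58 - 11 = 47

47


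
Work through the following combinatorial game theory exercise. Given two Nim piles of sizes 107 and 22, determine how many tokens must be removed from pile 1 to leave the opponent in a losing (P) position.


Piles: 107 and 22
Current XOR: 107 XOR 22 = 125 (non-zero, so this is an N-position).
To make the XOR zero, we need to find a move that balances the piles.
For pile 1 (size 107): target = 107 XOR 125 = 22
We reduce pile 1 from 107 to 22.
Tokens removed: 107 - 22 = 85
Verification: 22 XOR 22 = 0

85


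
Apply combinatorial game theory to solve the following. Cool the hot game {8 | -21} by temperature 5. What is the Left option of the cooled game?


Original game: {8 | -21} (a switch {a | b} with a > b).
Cooling by t (for t below the temperature (a - b)/2 = 29/2) taxes each move by t: {a | b} cooled by t is {a - t | b + t}.
Cooling amount: t = 5
Cooled Left option: 8 - 5 = 3
Cooled Right option: -21 + 5 = -16
Cooled game: {3 | -16}
Left option = 3

3


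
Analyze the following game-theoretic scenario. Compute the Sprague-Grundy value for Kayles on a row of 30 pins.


Kayles: a move removes 1 or 2 adjacent pins from a contiguous row.
Removing pins from a row of k leaves two independent rows (a, b) with a + b = k - 1 (one pin) or a + b = k - 2 (two pins); an end removal gives a = 0.
By Sprague-Grundy, G(k) = mex{ G(a) XOR G(b) } over all these splits. G(0) = 0.
G(1): splits (0,0):0^0=0 -> mex({0}) = 1
G(2): splits (0,1):0^1=1 (0,0):0^0=0 -> mex({0, 1}) = 2
G(3): splits (0,2):0^2=2 (1,1):1^1=0 (0,1):0^1=1 -> mex({0, 1, 2}) = 3
G(4): splits (0,3):0^3=3 (1,2):1^2=3 (0,2):0^2=2 (1,1):1^1=0 -> mex({0, 2, 3}) = 1
G(5): splits (0,4):0^1=1 (1,3):1^3=2 (2,2):2^2=0 (0,3):0^3=3 (1,2):1^2=3 -> mex({0, 1, 2, 3}) = 4
G(6) = mex({0, 1, 2, 4}) = 3
G(7) = mex({0, 1, 3, 4, 5}) = 2
G(8) = mex({0, 2, 3, 5, 6}) = 1
G(9) = mex({0, 1, 2, 3, 6, 7}) = 4
G(10) = mex({0, 1, 3, 4, 5, 7}) = 2
G(11) = mex({0, 1, 2, 3, 4, 5}) = 6
G(12) = mex({0, 1, 2, 3, 5, 6, 7}) = 4
G(13) = mex({0, 2, 3, 4, 6, 7}) = 1
G(14) = mex({0, 1, 4, 5, 6, 7}) = 2
G(15) = mex({0, 1, 2, 3, 4, 5, 6}) = 7
G(16) = mex({0, 2, 3, 5, 6, 7}) = 1
G(17) = mex({0, 1, 2, 3, 5, 6, 7}) = 4
G(18) = mex({0, 1, 2, 4, 5, 6}) = 3
G(19) = mex({0, 1, 3, 4, 5, 7}) = 2
G(20) = mex({0, 2, 3, 4, 5, 6, 7}) = 1
G(21) = mex({0, 1, 2, 3, 5, 6, 7}) = 4
G(22) = mex({0, 1, 2, 3, 4, 5, 7}) = 6
G(23) = mex({0, 1, 2, 3, 4, 5, 6}) = 7
G(24) = mex({0, 1, 2, 3, 5, 6, 7}) = 4
G(25) = mex({0, 2, 3, 4, 6, 7}) = 1
G(26) = mex({0, 1, 3, 4, 5, 6, 7}) = 2
G(27) = mex({0, 1, 2, 3, 4, 5, 6, 7}) = 8
G(28) = mex({0, 1, 2, 3, 4, 6, 7, 8}) = 5
G(29) = mex({0, 1, 2, 3, 5, 6, 7, 8, 9}) = 4
G(30) = mex({0, 1, 2, 3, 4, 5, 6, 9, 10}) = 7
Therefore G(30) = 7.

7


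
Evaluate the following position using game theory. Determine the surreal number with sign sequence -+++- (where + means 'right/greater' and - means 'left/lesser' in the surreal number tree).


Sign expansion: -+++-
Rule: track bounds (lo, hi), initially (-inf, +inf). On '+', the current value becomes lo and we move to the simplest number in (value, hi): value + 1 if hi = +inf, otherwise the midpoint (value + hi)/2. On '-', the current value becomes hi and we move to value - 1 if lo = -inf, otherwise the midpoint (lo + value)/2.
Start at 0.
Step 1: sign = -, move left. Bounds: (-inf, 0). Value = -1
Step 2: sign = +, move right. Bounds: (-1, 0). Value = -1/2
Step 3: sign = +, move right. Bounds: (-1/2, 0). Value = -1/4
Step 4: sign = +, move right. Bounds: (-1/4, 0). Value = -1/8
Step 5: sign = -, move left. Bounds: (-1/4, -1/8). Value = -3/16
The surreal number with sign expansion -+++- is -3/16.

-3/16


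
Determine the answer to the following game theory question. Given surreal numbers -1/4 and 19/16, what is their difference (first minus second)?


x = -1/4, y = 19/16
Converting to common denominator: 16
x = -4/16, y = 19/16
x - y = -1/4 - 19/16 = -23/16

-23/16


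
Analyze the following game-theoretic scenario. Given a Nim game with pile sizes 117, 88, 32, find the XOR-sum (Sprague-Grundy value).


We need the XOR (exclusive or) of all pile sizes.
After XOR-ing pile 1 (size 117): 0 XOR 117 = 117
After XOR-ing pile 2 (size 88): 117 XOR 88 = 45
After XOR-ing pile 3 (size 32): 45 XOR 32 = 13
The Nim-value of this position is 13.

13


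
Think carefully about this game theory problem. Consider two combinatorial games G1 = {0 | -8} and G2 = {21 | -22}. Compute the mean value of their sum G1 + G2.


G1 = {0 | -8}, G2 = {21 | -22}
Each is a switch {a | b} with numbers a > b; its mean value is (a + b)/2, and mean value is additive over game sums: m(G1 + G2) = m(G1) + m(G2).
Mean of G1 = (0 + (-8))/2 = -8/2 = -4
Mean of G2 = (21 + (-22))/2 = -1/2 = -1/2
Mean of G1 + G2 = -4 + -1/2 = -9/2

-9/2


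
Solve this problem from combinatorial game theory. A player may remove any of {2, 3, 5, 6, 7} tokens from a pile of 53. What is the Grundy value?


The subtraction set is S = {2, 3, 5, 6, 7}.
G(k) = mex{ G(k - s) : s in S, s <= k }. We compute iteratively: G(0) = 0.
G(1) = mex({}) = 0
G(2) = mex({0}) = 1
G(3) = mex({0}) = 1
G(4) = mex({0, 1}) = 2
G(5) = mex({0, 1}) = 2
G(6) = mex({0, 1, 2}) = 3
G(7) = mex({0, 1, 2}) = 3
G(8) = mex({0, 1, 2, 3}) = 4
G(9) = mex({1, 2, 3}) = 0
G(10) = mex({1, 2, 3, 4}) = 0
G(11) = mex({0, 2, 3, 4}) = 1
G(12) = mex({0, 2, 3}) = 1
G(13) = mex({0, 1, 3, 4}) = 2
G(14) = mex({0, 1, 3, 4}) = 2
G(15) = mex({0, 1, 2, 4}) = 3
Observe that G(9)..G(15) = 0, 0, 1, 1, 2, 2, 3 repeats G(0)..G(6) = 0, 0, 1, 1, 2, 2, 3.
For k >= max(S) = 7, G(k) is determined by the previous 7 values G(k-7)..G(k-1); a window of 7 consecutive values has recurred shifted by 9, so by induction G(k + 9) = G(k) for all k >= 0: the sequence is periodic from the start with period 9.
One period: G(0..8) = 0, 0, 1, 1, 2, 2, 3, 3, 4.
53 mod 9 = 8, so G(53) = G(8) = 4.

4


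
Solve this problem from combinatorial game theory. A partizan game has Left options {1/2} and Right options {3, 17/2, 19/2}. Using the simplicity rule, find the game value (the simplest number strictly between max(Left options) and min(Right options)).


Left options: {1/2}, max = 1/2
Right options: {3, 17/2, 19/2}, min = 3
All options are numbers and max(Left) < min(Right), so by the simplicity theorem the value is the simplest (earliest-born) number strictly between 1/2 and 3.
Integers 1 through 2 all lie strictly between 1/2 and 3.
Among integers, the simplest (lowest birthday = smallest |n|; 0 is born on day 0, +-n on day n) is 1.
No non-integer in the interval can be simpler: if x is a non-integer in the interval, then floor(x) or ceil(x) also lies in the interval (the interval contains an integer), and both are proper prefixes of x's sign expansion, i.e. born earlier. So the game value is 1.
Game value = 1

1


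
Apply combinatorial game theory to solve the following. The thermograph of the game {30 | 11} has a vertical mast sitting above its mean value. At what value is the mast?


Game = {30 | 11}, a switch {a | b} with numbers a > b.
Its thermograph has left wall a - t and right wall b + t, which meet at t = (a - b)/2, where both equal (a + b)/2. So the mast (mean value) is at (a + b)/2.
Mean = (30 + (11))/2 = 41/2 = 41/2

41/2


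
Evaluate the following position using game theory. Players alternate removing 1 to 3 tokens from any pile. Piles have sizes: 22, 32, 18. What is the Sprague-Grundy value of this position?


Subtraction set: {1, 2, 3}
For this subtraction set, G(n) = n mod 4 (period = max + 1 = 4).
Pile 1 (size 22): G(22) = 22 mod 4 = 2
Pile 2 (size 32): G(32) = 32 mod 4 = 0
Pile 3 (size 18): G(18) = 18 mod 4 = 2
Total Grundy value = XOR of all: 2 XOR 0 XOR 2 = 0

0


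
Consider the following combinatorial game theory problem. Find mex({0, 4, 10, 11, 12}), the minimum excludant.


Set = {0, 4, 10, 11, 12}
0 is in the set.
1 is NOT in the set. This is the mex.
mex = 1

1


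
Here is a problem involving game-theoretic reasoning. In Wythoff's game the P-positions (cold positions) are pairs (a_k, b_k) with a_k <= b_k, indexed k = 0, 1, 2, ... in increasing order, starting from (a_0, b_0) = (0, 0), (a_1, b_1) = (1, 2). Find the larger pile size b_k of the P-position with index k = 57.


By Wythoff's theorem, a_k = floor(k * phi) and b_k = floor(k * phi^2) = a_k + k, where phi = (1 + sqrt(5))/2 is the golden ratio.
phi = (1 + sqrt(5))/2 = 1.618034
phi^2 = phi + 1 = 2.618034
k = 57
k * phi^2 = 57 * 2.618034 = 149.227937
b_57 = floor(k * phi^2) = 149 (check: a_57 + k = 92 + 57 = 149)

149


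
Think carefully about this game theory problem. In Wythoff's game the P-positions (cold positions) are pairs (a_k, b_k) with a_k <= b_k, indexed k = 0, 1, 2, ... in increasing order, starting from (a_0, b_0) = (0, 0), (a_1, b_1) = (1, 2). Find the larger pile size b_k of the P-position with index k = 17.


By Wythoff's theorem, a_k = floor(k * phi) and b_k = floor(k * phi^2) = a_k + k, where phi = (1 + sqrt(5))/2 is the golden ratio.
phi = (1 + sqrt(5))/2 = 1.618034
phi^2 = phi + 1 = 2.618034
k = 17
k * phi^2 = 17 * 2.618034 = 44.506578
b_17 = floor(k * phi^2) = 44 (check: a_17 + k = 27 + 17 = 44)

44


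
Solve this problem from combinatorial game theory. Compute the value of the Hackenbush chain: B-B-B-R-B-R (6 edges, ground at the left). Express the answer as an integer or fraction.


Edges (from ground): B-B-B-R-B-R
By Berlekamp's sign-expansion rule, a Blue-Red Hackenbush stalk has the value of the surreal number whose sign sequence is the edge sequence with B -> + and R -> -.
Sign sequence: +++-+-
Trace the sign expansion in the surreal number tree, starting from 0:
Edge 1: B (sign +) -> bounds (0, +inf), value = 1
Edge 2: B (sign +) -> bounds (1, +inf), value = 2
Edge 3: B (sign +) -> bounds (2, +inf), value = 3
Edge 4: R (sign -) -> bounds (2, 3), value = 5/2
Edge 5: B (sign +) -> bounds (5/2, 3), value = 11/4
Edge 6: R (sign -) -> bounds (5/2, 11/4), value = 21/8
Game value = 21/8

21/8


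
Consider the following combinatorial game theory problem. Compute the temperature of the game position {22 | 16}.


The game is {22 | 16}, a switch {a | b} with numbers a > b.
Cooling {a | b} by t gives {a - t | b + t}, which stops being hot when a - t = b + t, i.e. at t = (a - b)/2. So the temperature of a switch is (a - b)/2.
Temperature = (Left option - Right option) / 2
= (22 - (16)) / 2
= 6 / 2
= 3

3


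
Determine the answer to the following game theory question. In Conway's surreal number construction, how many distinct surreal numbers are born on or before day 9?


Day 0: {|} = 0 is born. Count = 1.
Day n: the number of surreal numbers born by day n is 2^(n+1) - 1.
By day 0: 2^1 - 1 = 1
By day 1: 2^2 - 1 = 3
By day 2: 2^3 - 1 = 7
By day 3: 2^4 - 1 = 15
By day 4: 2^5 - 1 = 31
By day 5: 2^6 - 1 = 63
By day 6: 2^7 - 1 = 127
By day 7: 2^8 - 1 = 255
By day 8: 2^9 - 1 = 511
By day 9: 2^10 - 1 = 1023
By day 9: 1023 surreal numbers.

1023


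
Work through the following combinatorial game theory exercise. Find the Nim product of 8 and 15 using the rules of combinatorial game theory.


Nim multiplication is bilinear over XOR: (u XOR v) * w = (u*w) XOR (v*w).
So we split each operand into its bit components and XOR the pairwise Nim products.
8 = 8 (as XOR of powers of 2).
15 = 1 + 2 + 4 + 8 (as XOR of powers of 2).
Using the standard Nim-product table on single bits:
  2*2 = 3,   2*4 = 8,   2*8 = 12,
  4*4 = 6,   4*8 = 11,  8*8 = 13,
and  1*x = x (identity), k*l = l*k (commutative).
Pairwise Nim products:
  8 * 1 = 8
  8 * 2 = 12
  8 * 4 = 11
  8 * 8 = 13
XOR them: 8 XOR 12 XOR 11 XOR 13 = 2.
Result: 8 * 15 = 2 (in Nim).

2


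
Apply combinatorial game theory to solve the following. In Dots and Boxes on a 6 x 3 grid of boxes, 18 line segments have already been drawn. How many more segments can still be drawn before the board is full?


Grid: 6 x 3 boxes, i.e. 7 rows and 4 columns of dots.
Horizontal edges: (rows + 1) * cols = 7 * 3 = 21
Vertical edges: rows * (cols + 1) = 6 * 4 = 24
Total edges: 21 + 24 = 45
Edges drawn: 18
Remaining: 45 - 18 = 27

27


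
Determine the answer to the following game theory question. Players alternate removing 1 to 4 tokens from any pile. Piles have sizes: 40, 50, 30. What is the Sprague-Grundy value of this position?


Subtraction set: {1, 2, 3, 4}
For this subtraction set, G(n) = n mod 5 (period = max + 1 = 5).
Pile 1 (size 40): G(40) = 40 mod 5 = 0
Pile 2 (size 50): G(50) = 50 mod 5 = 0
Pile 3 (size 30): G(30) = 30 mod 5 = 0
Total Grundy value = XOR of all: 0 XOR 0 XOR 0 = 0

0


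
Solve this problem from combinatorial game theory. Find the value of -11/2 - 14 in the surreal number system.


x = -11/2, y = 14
Converting to common denominator: 2
x = -11/2, y = 28/2
x - y = -11/2 - 14 = -39/2

-39/2
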